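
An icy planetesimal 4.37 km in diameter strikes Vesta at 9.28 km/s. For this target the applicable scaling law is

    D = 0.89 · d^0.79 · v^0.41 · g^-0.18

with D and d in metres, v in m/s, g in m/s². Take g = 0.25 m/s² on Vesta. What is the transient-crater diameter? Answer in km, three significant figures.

In SI units: d = 4370 m, v = 9280 m/s.
d^0.79 = 4370^0.79 = 751.6
v^0.41 = 9280^0.41 = 42.33
g^-0.18 = 0.25^-0.18 = 1.283
D = 0.89 × 751.6 × 42.33 × 1.283 = 36329 m
   = 36.33 km

D ≈ 36.3 km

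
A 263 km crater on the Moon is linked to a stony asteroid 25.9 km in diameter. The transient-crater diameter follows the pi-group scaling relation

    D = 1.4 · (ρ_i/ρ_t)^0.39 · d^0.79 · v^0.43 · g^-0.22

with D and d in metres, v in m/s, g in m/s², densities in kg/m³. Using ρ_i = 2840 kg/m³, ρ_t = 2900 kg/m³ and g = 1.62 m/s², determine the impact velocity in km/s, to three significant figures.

v ≈ 18.7 km/s

Rearranging for v: v = [D / (1.4 · (2840/2900)^0.39 · 25900^0.79 · 1.62^-0.22)]^(1/0.43).
D = 263000 m.
(2840/2900)^0.39 = 0.9919
25900^0.79 = 3066
1.62^-0.22 = 0.8993
Denominator = 1.4 × 0.9919 × 3066 × 0.8993 = 3829
D / 3829 = 263000 / 3829 = 68.69
v = 68.69^(1/0.43) = 68.69^2.3256 = 18702 m/s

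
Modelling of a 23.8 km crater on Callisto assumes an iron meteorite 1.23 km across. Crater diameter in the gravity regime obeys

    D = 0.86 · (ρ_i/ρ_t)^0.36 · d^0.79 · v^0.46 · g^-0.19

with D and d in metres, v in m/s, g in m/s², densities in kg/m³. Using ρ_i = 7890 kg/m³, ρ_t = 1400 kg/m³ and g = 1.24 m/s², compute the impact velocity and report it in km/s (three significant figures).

v ≈ 6.32 km/s

Rearranging for v: v = [D / (0.86 · (7890/1400)^0.36 · 1230^0.79 · 1.24^-0.19)]^(1/0.46).
D = 23800 m.
(7890/1400)^0.36 = 1.864
1230^0.79 = 276.1
1.24^-0.19 = 0.9600
Denominator = 0.86 × 1.864 × 276.1 × 0.9600 = 424.9
D / 424.9 = 23800 / 424.9 = 56.01
v = 56.01^(1/0.46) = 56.01^2.1739 = 6318 m/s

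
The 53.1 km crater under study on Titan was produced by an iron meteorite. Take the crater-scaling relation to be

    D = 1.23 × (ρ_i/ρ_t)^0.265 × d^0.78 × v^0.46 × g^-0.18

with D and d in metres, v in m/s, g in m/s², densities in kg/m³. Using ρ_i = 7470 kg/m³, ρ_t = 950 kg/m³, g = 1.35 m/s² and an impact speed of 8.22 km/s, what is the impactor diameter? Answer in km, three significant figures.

d ≈ 2.29 km

Rearranging for d: d = [D / (1.23 · (7470/950)^0.265 · 8220^0.46 · 1.35^-0.18)]^(1/0.78).
D = 53100 m.
(7470/950)^0.265 = 1.727
8220^0.46 = 63.22
1.35^-0.18 = 0.9474
Denominator = 1.23 × 1.727 × 63.22 × 0.9474 = 127.2
D / 127.2 = 53100 / 127.2 = 417.5
d = 417.5^(1/0.78) = 417.5^1.2821 = 2291 m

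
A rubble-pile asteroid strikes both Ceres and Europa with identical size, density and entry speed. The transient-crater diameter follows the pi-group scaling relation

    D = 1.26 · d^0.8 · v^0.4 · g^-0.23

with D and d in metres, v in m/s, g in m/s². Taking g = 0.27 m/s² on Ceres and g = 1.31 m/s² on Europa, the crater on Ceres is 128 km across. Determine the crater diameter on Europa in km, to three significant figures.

All impactor-dependent factors cancel in the ratio, leaving D_Europa/D_Ceres = (g_Europa/g_Ceres)^-0.23.
(1.31/0.27)^-0.23 = 4.852^-0.23 = 0.6954
D_Europa = 0.6954 × 128 km = 89.0 km

D ≈ 89.0 km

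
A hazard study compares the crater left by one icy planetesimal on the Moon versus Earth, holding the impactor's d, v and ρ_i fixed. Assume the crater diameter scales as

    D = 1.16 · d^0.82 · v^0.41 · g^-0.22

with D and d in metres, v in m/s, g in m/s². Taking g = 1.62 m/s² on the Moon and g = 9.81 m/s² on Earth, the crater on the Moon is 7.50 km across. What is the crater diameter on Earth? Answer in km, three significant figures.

D ≈ 5.05 km

All impactor-dependent factors cancel in the ratio, leaving D_Earth/D_Moon = (g_Earth/g_Moon)^-0.22.
(9.81/1.62)^-0.22 = 6.056^-0.22 = 0.6729
D_Earth = 0.6729 × 7.50 km = 5.05 km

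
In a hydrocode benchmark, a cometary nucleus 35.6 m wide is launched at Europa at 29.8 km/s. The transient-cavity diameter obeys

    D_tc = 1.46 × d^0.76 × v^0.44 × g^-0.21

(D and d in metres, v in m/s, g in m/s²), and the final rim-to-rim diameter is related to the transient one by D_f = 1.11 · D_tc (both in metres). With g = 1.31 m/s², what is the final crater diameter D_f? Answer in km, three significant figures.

D_f ≈ 2.15 km

v = 29800 m/s.
d^0.76 = 35.6^0.76 = 15.10
v^0.44 = 29800^0.44 = 93.04
g^-0.21 = 1.31^-0.21 = 0.9449
D_tc = 1.46 × 15.10 × 93.04 × 0.9449 = 1938 m
D_f = 1.11 × 1938 = 2151 m
     = 2.151 km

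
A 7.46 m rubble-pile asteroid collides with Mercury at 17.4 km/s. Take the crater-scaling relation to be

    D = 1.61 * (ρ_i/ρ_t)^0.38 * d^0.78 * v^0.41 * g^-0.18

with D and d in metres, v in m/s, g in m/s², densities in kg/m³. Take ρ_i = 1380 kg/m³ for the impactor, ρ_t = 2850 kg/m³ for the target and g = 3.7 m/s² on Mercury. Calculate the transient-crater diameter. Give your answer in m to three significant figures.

In SI units: v = 17400 m/s.
(ρ_i/ρ_t)^0.38 = (1380/2850)^0.38 = 0.7591
d^0.78 = 7.46^0.78 = 4.794
v^0.41 = 17400^0.41 = 54.78
g^-0.18 = 3.7^-0.18 = 0.7902
D = 1.61 × 0.7591 × 4.794 × 54.78 × 0.7902 = 253.6 m

D ≈ 254 m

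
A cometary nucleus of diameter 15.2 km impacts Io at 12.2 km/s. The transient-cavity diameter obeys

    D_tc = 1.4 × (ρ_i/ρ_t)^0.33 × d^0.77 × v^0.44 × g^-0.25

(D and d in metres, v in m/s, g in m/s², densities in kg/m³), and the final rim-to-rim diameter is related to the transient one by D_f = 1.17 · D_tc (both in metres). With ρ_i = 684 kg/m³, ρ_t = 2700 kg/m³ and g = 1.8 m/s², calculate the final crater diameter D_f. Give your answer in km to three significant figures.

D_f ≈ 93.7 km

In SI: d = 15200 m, v = 12200 m/s.
(ρ_i/ρ_t)^0.33 = (684/2700)^0.33 = 0.6357
d^0.77 = 15200^0.77 = 1660
v^0.44 = 12200^0.44 = 62.81
g^-0.25 = 1.8^-0.25 = 0.8633
D_tc = 1.4 × 0.6357 × 1660 × 62.81 × 0.8633 = 80110 m
D_f = 1.17 × 80110 = 93729 m
     = 93.73 km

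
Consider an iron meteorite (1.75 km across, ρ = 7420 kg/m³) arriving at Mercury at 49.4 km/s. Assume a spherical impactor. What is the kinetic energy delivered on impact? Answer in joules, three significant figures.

d = 1750 m; v = 49400 m/s.
Mass m = (π/6) ρ d³ = (π/6) × 7420 × (1750)³ = 2.082 × 10^13 kg
E = ½ m v² = 0.5 × 2.082 × 10^13 × (49400)² = 2.540 × 10^22 J

E ≈ 2.54 × 10^22 J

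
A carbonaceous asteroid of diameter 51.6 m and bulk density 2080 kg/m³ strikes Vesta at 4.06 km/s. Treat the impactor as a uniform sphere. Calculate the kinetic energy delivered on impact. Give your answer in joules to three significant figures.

v = 4060 m/s.
Mass m = (π/6) ρ d³ = (π/6) × 2080 × (51.6)³ = 1.496 × 10^8 kg
E = ½ m v² = 0.5 × 1.496 × 10^8 × (4060)² = 1.233 × 10^15 J

E ≈ 1.23 × 10^15 J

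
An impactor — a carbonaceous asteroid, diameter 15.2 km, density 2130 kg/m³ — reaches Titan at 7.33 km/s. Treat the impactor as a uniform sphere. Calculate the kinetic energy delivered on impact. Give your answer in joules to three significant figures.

d = 15200 m; v = 7330 m/s.
Mass m = (π/6) ρ d³ = (π/6) × 2130 × (15200)³ = 3.917 × 10^15 kg
E = ½ m v² = 0.5 × 3.917 × 10^15 × (7330)² = 1.052 × 10^23 J

E ≈ 1.05 × 10^23 J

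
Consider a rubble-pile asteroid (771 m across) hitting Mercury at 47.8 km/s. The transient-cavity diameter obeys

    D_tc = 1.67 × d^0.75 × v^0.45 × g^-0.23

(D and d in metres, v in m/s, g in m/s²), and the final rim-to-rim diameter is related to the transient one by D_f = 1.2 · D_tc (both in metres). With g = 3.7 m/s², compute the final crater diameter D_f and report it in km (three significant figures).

v = 47800 m/s.
d^0.75 = 771^0.75 = 146.3
v^0.45 = 47800^0.45 = 127.6
g^-0.23 = 3.7^-0.23 = 0.7401
D_tc = 1.67 × 146.3 × 127.6 × 0.7401 = 23070 m
D_f = 1.2 × 23070 = 27684 m
     = 27.68 km

D_f ≈ 27.7 km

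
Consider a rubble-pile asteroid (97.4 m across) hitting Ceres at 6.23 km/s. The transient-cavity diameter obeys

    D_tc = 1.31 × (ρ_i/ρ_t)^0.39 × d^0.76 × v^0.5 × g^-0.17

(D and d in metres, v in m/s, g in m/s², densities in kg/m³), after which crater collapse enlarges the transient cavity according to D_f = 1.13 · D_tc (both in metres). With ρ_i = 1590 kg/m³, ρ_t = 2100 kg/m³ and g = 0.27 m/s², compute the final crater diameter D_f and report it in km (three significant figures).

D_f ≈ 4.25 km

v = 6230 m/s.
(ρ_i/ρ_t)^0.39 = (1590/2100)^0.39 = 0.8972
d^0.76 = 97.4^0.76 = 32.46
v^0.5 = 6230^0.5 = 78.93
g^-0.17 = 0.27^-0.17 = 1.249
D_tc = 1.31 × 0.8972 × 32.46 × 78.93 × 1.249 = 3761 m
D_f = 1.13 × 3761 = 4250 m
     = 4.250 km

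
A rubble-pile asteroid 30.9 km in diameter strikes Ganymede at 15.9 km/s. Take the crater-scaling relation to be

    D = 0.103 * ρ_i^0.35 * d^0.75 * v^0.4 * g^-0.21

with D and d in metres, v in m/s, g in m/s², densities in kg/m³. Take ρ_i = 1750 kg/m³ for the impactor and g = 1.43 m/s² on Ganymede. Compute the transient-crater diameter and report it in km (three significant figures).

In SI units: d = 30900 m, v = 15900 m/s.
ρ_i^0.35 = 1750^0.35 = 13.65
d^0.75 = 30900^0.75 = 2331
v^0.4 = 15900^0.4 = 47.92
g^-0.21 = 1.43^-0.21 = 0.9276
D = 0.103 × 13.65 × 2331 × 47.92 × 0.9276 = 1.457 × 10^5 m
   = 145.7 km

D ≈ 146 km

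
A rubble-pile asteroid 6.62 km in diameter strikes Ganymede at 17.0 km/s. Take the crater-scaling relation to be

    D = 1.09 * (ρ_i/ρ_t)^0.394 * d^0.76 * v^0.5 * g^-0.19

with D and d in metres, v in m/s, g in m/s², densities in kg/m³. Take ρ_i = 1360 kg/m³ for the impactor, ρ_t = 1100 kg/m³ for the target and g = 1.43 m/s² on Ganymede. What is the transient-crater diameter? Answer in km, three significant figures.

In SI units: d = 6620 m, v = 17000 m/s.
(ρ_i/ρ_t)^0.394 = (1360/1100)^0.394 = 1.087
d^0.76 = 6620^0.76 = 801.4
v^0.5 = 17000^0.5 = 130.4
g^-0.19 = 1.43^-0.19 = 0.9343
D = 1.09 × 1.087 × 801.4 × 130.4 × 0.9343 = 1.157 × 10^5 m
   = 115.7 km

D ≈ 116 km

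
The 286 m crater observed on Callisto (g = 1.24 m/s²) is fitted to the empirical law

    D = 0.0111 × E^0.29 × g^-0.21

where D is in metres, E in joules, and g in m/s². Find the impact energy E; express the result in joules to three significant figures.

E ≈ 1.90 × 10^15 J

Rearranging: E = [D / (0.0111 · g^-0.21)]^(1/0.29).
g^-0.21 = 1.24^-0.21 = 0.9558
D / (0.0111 × 0.9558) = 286 / (0.01061) = 2.696 × 10^4
E = (2.696 × 10^4)^3.4483 = 1.899 × 10^15 J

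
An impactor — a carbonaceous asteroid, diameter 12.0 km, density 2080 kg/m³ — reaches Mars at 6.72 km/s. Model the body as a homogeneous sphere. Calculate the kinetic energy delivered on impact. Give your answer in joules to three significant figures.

E ≈ 4.25 × 10^22 J

d = 12000 m; v = 6720 m/s.
Mass m = (π/6) ρ d³ = (π/6) × 2080 × (12000)³ = 1.882 × 10^15 kg
E = ½ m v² = 0.5 × 1.882 × 10^15 × (6720)² = 4.249 × 10^22 J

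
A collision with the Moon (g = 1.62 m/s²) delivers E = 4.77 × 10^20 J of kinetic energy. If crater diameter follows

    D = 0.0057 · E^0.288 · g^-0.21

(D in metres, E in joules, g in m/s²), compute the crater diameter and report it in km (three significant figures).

E^0.288 = (4.77 × 10^20)^0.288 = 9.024 × 10^5
g^-0.21 = 1.62^-0.21 = 0.9037
D = 0.0057 × 9.024 × 10^5 × 0.9037 = 4648 m
   = 4.648 km

D ≈ 4.65 km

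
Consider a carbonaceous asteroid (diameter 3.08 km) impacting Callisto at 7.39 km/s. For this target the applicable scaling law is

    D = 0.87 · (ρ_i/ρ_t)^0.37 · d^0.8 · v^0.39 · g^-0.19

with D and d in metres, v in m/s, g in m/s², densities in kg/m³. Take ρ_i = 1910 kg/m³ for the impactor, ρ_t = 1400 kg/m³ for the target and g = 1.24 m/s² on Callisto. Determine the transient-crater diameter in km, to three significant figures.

D ≈ 18.7 km

In SI units: d = 3080 m, v = 7390 m/s.
(ρ_i/ρ_t)^0.37 = (1910/1400)^0.37 = 1.122
d^0.8 = 3080^0.8 = 617.8
v^0.39 = 7390^0.39 = 32.27
g^-0.19 = 1.24^-0.19 = 0.9600
D = 0.87 × 1.122 × 617.8 × 32.27 × 0.9600 = 18682 m
   = 18.68 km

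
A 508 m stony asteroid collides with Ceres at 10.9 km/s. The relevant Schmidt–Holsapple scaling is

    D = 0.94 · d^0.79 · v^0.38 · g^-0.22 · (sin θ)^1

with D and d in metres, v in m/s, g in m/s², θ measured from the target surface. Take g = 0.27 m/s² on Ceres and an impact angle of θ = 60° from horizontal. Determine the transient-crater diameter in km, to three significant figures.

In SI units: v = 10900 m/s.
d^0.79 = 508^0.79 = 137.3
v^0.38 = 10900^0.38 = 34.22
g^-0.22 = 0.27^-0.22 = 1.334
(sin 60°)^1 = 0.8660^1 = 0.8660
D = 0.94 × 137.3 × 34.22 × 1.334 × 0.8660 = 5102 m
   = 5.102 km

D ≈ 5.10 km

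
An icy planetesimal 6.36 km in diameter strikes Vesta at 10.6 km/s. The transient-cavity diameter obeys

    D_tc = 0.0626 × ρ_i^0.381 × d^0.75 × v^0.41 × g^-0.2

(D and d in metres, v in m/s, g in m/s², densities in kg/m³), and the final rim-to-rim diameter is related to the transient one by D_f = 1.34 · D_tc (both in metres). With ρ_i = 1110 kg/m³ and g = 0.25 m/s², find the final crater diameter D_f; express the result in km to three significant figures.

D_f ≈ 51.0 km

In SI: d = 6360 m, v = 10600 m/s.
ρ_i^0.381 = 1110^0.381 = 14.46
d^0.75 = 6360^0.75 = 712.2
v^0.41 = 10600^0.41 = 44.71
g^-0.2 = 0.25^-0.2 = 1.320
D_tc = 0.0626 × 14.46 × 712.2 × 44.71 × 1.320 = 38050 m
D_f = 1.34 × 38050 = 50987 m
     = 50.99 km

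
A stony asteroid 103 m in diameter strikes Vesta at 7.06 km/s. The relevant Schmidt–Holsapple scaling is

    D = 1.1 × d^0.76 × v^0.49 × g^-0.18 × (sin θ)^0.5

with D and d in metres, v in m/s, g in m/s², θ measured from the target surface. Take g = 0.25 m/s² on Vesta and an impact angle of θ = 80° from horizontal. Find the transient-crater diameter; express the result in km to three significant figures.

In SI units: v = 7060 m/s.
d^0.76 = 103^0.76 = 33.87
v^0.49 = 7060^0.49 = 76.90
g^-0.18 = 0.25^-0.18 = 1.283
(sin 80°)^0.5 = 0.9848^0.5 = 0.9924
D = 1.1 × 33.87 × 76.90 × 1.283 × 0.9924 = 3648 m
   = 3.648 km

D ≈ 3.65 km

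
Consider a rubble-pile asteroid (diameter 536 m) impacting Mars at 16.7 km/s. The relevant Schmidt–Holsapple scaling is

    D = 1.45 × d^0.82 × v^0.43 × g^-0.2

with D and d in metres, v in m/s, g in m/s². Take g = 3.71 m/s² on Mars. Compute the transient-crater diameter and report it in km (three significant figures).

D ≈ 12.6 km

In SI units: v = 16700 m/s.
d^0.82 = 536^0.82 = 172.9
v^0.43 = 16700^0.43 = 65.43
g^-0.2 = 3.71^-0.2 = 0.7694
D = 1.45 × 172.9 × 65.43 × 0.7694 = 12621 m
   = 12.62 km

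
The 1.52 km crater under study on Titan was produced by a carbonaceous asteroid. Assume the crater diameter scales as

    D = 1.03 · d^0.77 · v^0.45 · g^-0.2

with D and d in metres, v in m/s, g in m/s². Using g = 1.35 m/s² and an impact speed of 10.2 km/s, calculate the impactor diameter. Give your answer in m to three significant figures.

Rearranging for d: d = [D / (1.03 · 10200^0.45 · 1.35^-0.2)]^(1/0.77).
D = 1520 m.
10200^0.45 = 63.66
1.35^-0.2 = 0.9417
Denominator = 1.03 × 63.66 × 0.9417 = 61.75
D / 61.75 = 1520 / 61.75 = 24.62
d = 24.62^(1/0.77) = 24.62^1.2987 = 64.10 m

d ≈ 64.1 m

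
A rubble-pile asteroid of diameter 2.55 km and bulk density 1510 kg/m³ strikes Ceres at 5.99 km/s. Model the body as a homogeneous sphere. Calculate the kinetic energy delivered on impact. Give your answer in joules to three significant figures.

d = 2550 m; v = 5990 m/s.
Mass m = (π/6) ρ d³ = (π/6) × 1510 × (2550)³ = 1.311 × 10^13 kg
E = ½ m v² = 0.5 × 1.311 × 10^13 × (5990)² = 2.352 × 10^20 J

E ≈ 2.35 × 10^20 J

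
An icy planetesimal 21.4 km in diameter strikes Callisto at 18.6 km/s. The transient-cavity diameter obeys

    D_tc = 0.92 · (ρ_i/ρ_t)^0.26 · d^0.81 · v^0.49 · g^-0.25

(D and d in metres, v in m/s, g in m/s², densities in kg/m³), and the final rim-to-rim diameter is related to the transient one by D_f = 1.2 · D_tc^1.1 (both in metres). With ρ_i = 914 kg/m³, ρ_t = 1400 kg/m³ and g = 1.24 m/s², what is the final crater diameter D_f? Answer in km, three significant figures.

D_f ≈ 1320 km

In SI: d = 21400 m, v = 18600 m/s.
(ρ_i/ρ_t)^0.26 = (914/1400)^0.26 = 0.8951
d^0.81 = 21400^0.81 = 3218
v^0.49 = 18600^0.49 = 123.6
g^-0.25 = 1.24^-0.25 = 0.9476
D_tc = 0.92 × 0.8951 × 3218 × 123.6 × 0.9476 = 3.104 × 10^5 m
D_f = 1.2 × (3.104 × 10^5)^1.1 = 1.319 × 10^6 m
     = 1319 km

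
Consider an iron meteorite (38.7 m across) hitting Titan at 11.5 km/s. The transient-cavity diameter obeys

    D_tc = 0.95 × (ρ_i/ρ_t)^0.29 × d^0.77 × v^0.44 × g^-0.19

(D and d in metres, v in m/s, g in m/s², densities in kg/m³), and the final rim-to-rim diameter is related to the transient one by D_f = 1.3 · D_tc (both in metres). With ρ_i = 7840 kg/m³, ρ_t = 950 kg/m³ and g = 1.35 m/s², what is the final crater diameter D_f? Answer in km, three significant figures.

D_f ≈ 2.20 km

v = 11500 m/s.
(ρ_i/ρ_t)^0.29 = (7840/950)^0.29 = 1.844
d^0.77 = 38.7^0.77 = 16.69
v^0.44 = 11500^0.44 = 61.19
g^-0.19 = 1.35^-0.19 = 0.9446
D_tc = 0.95 × 1.844 × 16.69 × 61.19 × 0.9446 = 1690 m
D_f = 1.3 × 1690 = 2197 m
     = 2.197 km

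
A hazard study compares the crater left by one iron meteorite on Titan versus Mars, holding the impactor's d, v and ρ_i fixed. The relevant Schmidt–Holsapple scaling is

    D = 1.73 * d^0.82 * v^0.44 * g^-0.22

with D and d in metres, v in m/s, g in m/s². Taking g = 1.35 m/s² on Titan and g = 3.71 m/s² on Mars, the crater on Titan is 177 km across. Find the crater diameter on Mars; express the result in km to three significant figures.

D ≈ 142 km

All impactor-dependent factors cancel in the ratio, leaving D_Mars/D_Titan = (g_Mars/g_Titan)^-0.22.
(3.71/1.35)^-0.22 = 2.748^-0.22 = 0.8006
D_Mars = 0.8006 × 177 km = 142 km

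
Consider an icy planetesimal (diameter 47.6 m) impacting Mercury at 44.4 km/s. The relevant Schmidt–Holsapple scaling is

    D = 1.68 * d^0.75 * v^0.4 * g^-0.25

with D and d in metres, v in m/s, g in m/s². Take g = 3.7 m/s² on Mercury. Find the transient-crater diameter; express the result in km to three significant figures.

D ≈ 1.59 km

In SI units: v = 44400 m/s.
d^0.75 = 47.6^0.75 = 18.12
v^0.4 = 44400^0.4 = 72.27
g^-0.25 = 3.7^-0.25 = 0.7210
D = 1.68 × 18.12 × 72.27 × 0.7210 = 1586 m
   = 1.586 km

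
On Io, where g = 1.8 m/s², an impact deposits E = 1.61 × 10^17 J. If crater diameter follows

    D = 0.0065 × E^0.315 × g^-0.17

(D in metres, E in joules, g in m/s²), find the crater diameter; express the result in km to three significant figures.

E^0.315 = (1.61 × 10^17)^0.315 = 2.631 × 10^5
g^-0.17 = 1.8^-0.17 = 0.9049
D = 0.0065 × 2.631 × 10^5 × 0.9049 = 1548 m
   = 1.548 km

D ≈ 1.55 km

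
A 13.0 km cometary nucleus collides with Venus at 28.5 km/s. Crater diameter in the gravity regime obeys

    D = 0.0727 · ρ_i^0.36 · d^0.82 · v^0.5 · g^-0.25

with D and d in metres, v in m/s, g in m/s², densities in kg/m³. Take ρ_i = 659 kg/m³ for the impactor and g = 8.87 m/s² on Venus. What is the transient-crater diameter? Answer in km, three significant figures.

In SI units: d = 13000 m, v = 28500 m/s.
ρ_i^0.36 = 659^0.36 = 10.35
d^0.82 = 13000^0.82 = 2363
v^0.5 = 28500^0.5 = 168.8
g^-0.25 = 8.87^-0.25 = 0.5795
D = 0.0727 × 10.35 × 2363 × 168.8 × 0.5795 = 1.739 × 10^5 m
   = 173.9 km

D ≈ 174 km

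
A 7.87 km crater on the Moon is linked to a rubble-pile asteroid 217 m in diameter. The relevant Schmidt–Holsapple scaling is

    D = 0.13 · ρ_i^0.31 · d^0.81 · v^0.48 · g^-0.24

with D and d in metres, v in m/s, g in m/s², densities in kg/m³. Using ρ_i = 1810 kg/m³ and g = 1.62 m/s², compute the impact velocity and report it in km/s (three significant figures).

v ≈ 10.5 km/s

Rearranging for v: v = [D / (0.13 · 1810^0.31 · 217^0.81 · 1.62^-0.24)]^(1/0.48).
D = 7870 m.
1810^0.31 = 10.23
217^0.81 = 78.08
1.62^-0.24 = 0.8907
Denominator = 0.13 × 10.23 × 78.08 × 0.8907 = 92.49
D / 92.49 = 7870 / 92.49 = 85.09
v = 85.09^(1/0.48) = 85.09^2.0833 = 10484 m/s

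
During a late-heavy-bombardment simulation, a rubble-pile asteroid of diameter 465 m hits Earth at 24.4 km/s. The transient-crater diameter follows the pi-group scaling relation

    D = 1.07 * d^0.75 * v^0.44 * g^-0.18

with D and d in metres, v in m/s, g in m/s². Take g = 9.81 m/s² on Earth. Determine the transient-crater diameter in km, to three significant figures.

D ≈ 6.05 km

In SI units: v = 24400 m/s.
d^0.75 = 465^0.75 = 100.1
v^0.44 = 24400^0.44 = 85.20
g^-0.18 = 9.81^-0.18 = 0.6630
D = 1.07 × 100.1 × 85.20 × 0.6630 = 6050 m
   = 6.050 km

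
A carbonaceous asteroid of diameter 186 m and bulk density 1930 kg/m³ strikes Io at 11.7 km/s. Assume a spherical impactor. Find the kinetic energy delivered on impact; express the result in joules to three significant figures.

E ≈ 4.45 × 10^17 J

v = 11700 m/s.
Mass m = (π/6) ρ d³ = (π/6) × 1930 × (186)³ = 6.503 × 10^9 kg
E = ½ m v² = 0.5 × 6.503 × 10^9 × (11700)² = 4.451 × 10^17 J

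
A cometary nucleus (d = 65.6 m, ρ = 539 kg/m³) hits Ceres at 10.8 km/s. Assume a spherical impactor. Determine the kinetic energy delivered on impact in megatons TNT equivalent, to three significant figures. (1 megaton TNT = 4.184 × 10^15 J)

v = 10800 m/s.
Mass m = (π/6) ρ d³ = (π/6) × 539 × (65.6)³ = 7.967 × 10^7 kg
E = ½ m v² = 0.5 × 7.967 × 10^7 × (10800)² = 4.646 × 10^15 J
   = 4.646 × 10^15 / 4.184×10^15 = 1.110 Mt

E ≈ 1.11 Mt TNT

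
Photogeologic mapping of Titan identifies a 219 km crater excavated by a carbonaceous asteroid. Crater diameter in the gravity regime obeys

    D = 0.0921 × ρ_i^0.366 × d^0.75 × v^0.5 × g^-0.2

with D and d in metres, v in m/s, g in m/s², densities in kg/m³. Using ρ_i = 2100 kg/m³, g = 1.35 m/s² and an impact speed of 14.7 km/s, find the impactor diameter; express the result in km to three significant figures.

d ≈ 13.7 km

Rearranging for d: d = [D / (0.0921 · 2100^0.366 · 14700^0.5 · 1.35^-0.2)]^(1/0.75).
D = 219000 m.
2100^0.366 = 16.44
14700^0.5 = 121.2
1.35^-0.2 = 0.9417
Denominator = 0.0921 × 16.44 × 121.2 × 0.9417 = 172.8
D / 172.8 = 219000 / 172.8 = 1267
d = 1267^(1/0.75) = 1267^1.3333 = 13707 m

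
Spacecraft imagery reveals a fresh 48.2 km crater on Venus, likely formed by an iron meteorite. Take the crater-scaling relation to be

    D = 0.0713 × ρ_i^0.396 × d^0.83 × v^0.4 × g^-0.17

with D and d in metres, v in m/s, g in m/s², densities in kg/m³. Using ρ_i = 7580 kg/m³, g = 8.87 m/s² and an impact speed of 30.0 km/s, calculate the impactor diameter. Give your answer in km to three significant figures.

d ≈ 1.62 km

Rearranging for d: d = [D / (0.0713 · 7580^0.396 · 30000^0.4 · 8.87^-0.17)]^(1/0.83).
D = 48200 m.
7580^0.396 = 34.38
30000^0.4 = 61.78
8.87^-0.17 = 0.6900
Denominator = 0.0713 × 34.38 × 61.78 × 0.6900 = 104.5
D / 104.5 = 48200 / 104.5 = 461.2
d = 461.2^(1/0.83) = 461.2^1.2048 = 1620 m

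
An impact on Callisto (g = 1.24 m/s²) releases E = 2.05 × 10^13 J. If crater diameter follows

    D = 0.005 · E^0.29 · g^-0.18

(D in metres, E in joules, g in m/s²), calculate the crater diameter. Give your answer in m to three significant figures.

E^0.29 = (2.05 × 10^13)^0.29 = 7.251 × 10^3
g^-0.18 = 1.24^-0.18 = 0.9620
D = 0.005 × 7.251 × 10^3 × 0.9620 = 34.88 m

D ≈ 34.9 m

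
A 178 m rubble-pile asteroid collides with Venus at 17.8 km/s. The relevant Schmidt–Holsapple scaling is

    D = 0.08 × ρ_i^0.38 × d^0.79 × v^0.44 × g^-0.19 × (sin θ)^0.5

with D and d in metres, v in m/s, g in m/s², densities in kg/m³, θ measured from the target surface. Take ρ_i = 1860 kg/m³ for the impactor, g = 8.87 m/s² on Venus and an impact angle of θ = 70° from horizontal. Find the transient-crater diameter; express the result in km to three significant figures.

In SI units: v = 17800 m/s.
ρ_i^0.38 = 1860^0.38 = 17.47
d^0.79 = 178^0.79 = 59.96
v^0.44 = 17800^0.44 = 74.16
g^-0.19 = 8.87^-0.19 = 0.6605
(sin 70°)^0.5 = 0.9397^0.5 = 0.9694
D = 0.08 × 17.47 × 59.96 × 74.16 × 0.6605 × 0.9694 = 3979 m
   = 3.979 km

D ≈ 3.98 km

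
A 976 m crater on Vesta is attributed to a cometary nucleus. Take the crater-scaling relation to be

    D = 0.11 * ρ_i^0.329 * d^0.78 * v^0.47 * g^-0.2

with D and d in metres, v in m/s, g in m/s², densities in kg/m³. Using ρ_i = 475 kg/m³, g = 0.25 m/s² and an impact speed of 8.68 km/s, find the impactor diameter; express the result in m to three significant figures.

Rearranging for d: d = [D / (0.11 · 475^0.329 · 8680^0.47 · 0.25^-0.2)]^(1/0.78).
475^0.329 = 7.597
8680^0.47 = 70.97
0.25^-0.2 = 1.320
Denominator = 0.11 × 7.597 × 70.97 × 1.320 = 78.29
D / 78.29 = 976 / 78.29 = 12.47
d = 12.47^(1/0.78) = 12.47^1.2821 = 25.41 m

d ≈ 25.4 m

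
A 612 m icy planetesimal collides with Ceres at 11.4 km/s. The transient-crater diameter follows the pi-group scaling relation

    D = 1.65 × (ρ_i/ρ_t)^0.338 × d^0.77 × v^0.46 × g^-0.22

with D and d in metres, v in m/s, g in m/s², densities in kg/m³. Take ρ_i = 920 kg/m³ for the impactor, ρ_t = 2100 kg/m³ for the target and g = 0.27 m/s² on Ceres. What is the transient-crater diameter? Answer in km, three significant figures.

In SI units: v = 11400 m/s.
(ρ_i/ρ_t)^0.338 = (920/2100)^0.338 = 0.7566
d^0.77 = 612^0.77 = 139.9
v^0.46 = 11400^0.46 = 73.48
g^-0.22 = 0.27^-0.22 = 1.334
D = 1.65 × 0.7566 × 139.9 × 73.48 × 1.334 = 17120 m
   = 17.12 km

D ≈ 17.1 km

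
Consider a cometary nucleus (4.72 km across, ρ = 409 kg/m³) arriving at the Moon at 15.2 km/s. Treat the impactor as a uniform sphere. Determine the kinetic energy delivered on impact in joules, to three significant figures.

E ≈ 2.60 × 10^21 J

d = 4720 m; v = 15200 m/s.
Mass m = (π/6) ρ d³ = (π/6) × 409 × (4720)³ = 2.252 × 10^13 kg
E = ½ m v² = 0.5 × 2.252 × 10^13 × (15200)² = 2.602 × 10^21 J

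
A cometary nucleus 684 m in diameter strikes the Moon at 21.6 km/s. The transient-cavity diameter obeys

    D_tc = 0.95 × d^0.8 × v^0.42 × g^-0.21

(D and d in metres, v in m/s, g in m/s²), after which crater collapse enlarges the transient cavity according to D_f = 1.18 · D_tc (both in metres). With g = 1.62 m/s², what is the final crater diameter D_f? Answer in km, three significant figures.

v = 21600 m/s.
d^0.8 = 684^0.8 = 185.4
v^0.42 = 21600^0.42 = 66.14
g^-0.21 = 1.62^-0.21 = 0.9037
D_tc = 0.95 × 185.4 × 66.14 × 0.9037 = 10530 m
D_f = 1.18 × 10530 = 12425 m
     = 12.43 km

D_f ≈ 12.4 km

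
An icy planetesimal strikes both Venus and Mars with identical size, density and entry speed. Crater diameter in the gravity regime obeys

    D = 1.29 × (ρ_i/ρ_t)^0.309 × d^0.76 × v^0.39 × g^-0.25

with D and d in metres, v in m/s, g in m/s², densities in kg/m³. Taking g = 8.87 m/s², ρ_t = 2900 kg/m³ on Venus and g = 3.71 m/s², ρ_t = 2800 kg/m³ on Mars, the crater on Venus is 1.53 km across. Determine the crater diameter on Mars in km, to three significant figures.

D ≈ 1.92 km

The impactor-only factors (d, v, ρ_i) cancel in the ratio, leaving D_Mars/D_Venus = (g_Mars/g_Venus)^-0.25 · (ρ_t,Venus/ρ_t,Mars)^0.309.
(3.71/8.87)^-0.25 = 0.4183^-0.25 = 1.243
(2900/2800)^0.309 = 1.036^0.309 = 1.011
Ratio = 1.243 × 1.011 = 1.257
D_Mars = 1.257 × 1.53 km = 1.92 km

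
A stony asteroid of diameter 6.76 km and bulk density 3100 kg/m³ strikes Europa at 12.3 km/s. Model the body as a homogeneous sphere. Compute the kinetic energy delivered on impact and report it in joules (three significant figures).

E ≈ 3.79 × 10^22 J

d = 6760 m; v = 12300 m/s.
Mass m = (π/6) ρ d³ = (π/6) × 3100 × (6760)³ = 5.014 × 10^14 kg
E = ½ m v² = 0.5 × 5.014 × 10^14 × (12300)² = 3.793 × 10^22 J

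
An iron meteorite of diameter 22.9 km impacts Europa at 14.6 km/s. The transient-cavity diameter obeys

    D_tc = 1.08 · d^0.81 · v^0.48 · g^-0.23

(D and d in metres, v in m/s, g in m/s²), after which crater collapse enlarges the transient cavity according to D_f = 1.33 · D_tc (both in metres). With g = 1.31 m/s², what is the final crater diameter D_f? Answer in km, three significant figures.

D_f ≈ 458 km

In SI: d = 22900 m, v = 14600 m/s.
d^0.81 = 22900^0.81 = 3400
v^0.48 = 14600^0.48 = 99.74
g^-0.23 = 1.31^-0.23 = 0.9398
D_tc = 1.08 × 3400 × 99.74 × 0.9398 = 3.442 × 10^5 m
D_f = 1.33 × 3.442 × 10^5 = 4.578 × 10^5 m
     = 457.8 km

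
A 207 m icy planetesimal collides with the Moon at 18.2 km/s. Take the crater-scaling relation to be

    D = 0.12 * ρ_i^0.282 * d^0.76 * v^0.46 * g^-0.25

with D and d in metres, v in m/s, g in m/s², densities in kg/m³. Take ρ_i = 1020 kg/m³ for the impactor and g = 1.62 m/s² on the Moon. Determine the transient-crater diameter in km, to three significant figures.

In SI units: v = 18200 m/s.
ρ_i^0.282 = 1020^0.282 = 7.054
d^0.76 = 207^0.76 = 57.56
v^0.46 = 18200^0.46 = 91.12
g^-0.25 = 1.62^-0.25 = 0.8864
D = 0.12 × 7.054 × 57.56 × 91.12 × 0.8864 = 3935 m
   = 3.935 km

D ≈ 3.94 km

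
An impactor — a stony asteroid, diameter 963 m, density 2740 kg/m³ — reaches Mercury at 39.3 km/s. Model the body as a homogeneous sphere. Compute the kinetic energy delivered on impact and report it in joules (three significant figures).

E ≈ 9.89 × 10^20 J

v = 39300 m/s.
Mass m = (π/6) ρ d³ = (π/6) × 2740 × (963)³ = 1.281 × 10^12 kg
E = ½ m v² = 0.5 × 1.281 × 10^12 × (39300)² = 9.892 × 10^20 J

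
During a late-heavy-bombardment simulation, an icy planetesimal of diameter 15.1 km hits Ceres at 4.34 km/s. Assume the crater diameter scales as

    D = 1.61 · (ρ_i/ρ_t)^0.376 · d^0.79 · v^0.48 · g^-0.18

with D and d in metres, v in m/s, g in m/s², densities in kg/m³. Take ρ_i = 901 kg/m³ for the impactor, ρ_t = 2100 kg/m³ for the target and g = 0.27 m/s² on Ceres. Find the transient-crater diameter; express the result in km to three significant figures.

In SI units: d = 15100 m, v = 4340 m/s.
(ρ_i/ρ_t)^0.376 = (901/2100)^0.376 = 0.7275
d^0.79 = 15100^0.79 = 2002
v^0.48 = 4340^0.48 = 55.72
g^-0.18 = 0.27^-0.18 = 1.266
D = 1.61 × 0.7275 × 2002 × 55.72 × 1.266 = 1.654 × 10^5 m
   = 165.4 km

D ≈ 165 km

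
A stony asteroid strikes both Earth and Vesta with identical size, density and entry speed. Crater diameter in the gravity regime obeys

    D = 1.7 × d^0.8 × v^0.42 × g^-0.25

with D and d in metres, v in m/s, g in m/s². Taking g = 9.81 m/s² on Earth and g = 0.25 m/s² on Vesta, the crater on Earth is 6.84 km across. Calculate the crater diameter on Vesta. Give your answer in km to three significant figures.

All impactor-dependent factors cancel in the ratio, leaving D_Vesta/D_Earth = (g_Vesta/g_Earth)^-0.25.
(0.25/9.81)^-0.25 = 0.02548^-0.25 = 2.503
D_Vesta = 2.503 × 6.84 km = 17.1 km

D ≈ 17.1 km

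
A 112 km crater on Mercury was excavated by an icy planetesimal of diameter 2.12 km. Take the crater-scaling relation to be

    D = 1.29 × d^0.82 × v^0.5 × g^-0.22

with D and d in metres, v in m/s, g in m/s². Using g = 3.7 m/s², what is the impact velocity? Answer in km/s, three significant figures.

v ≈ 47.0 km/s

Rearranging for v: v = [D / (1.29 · 2120^0.82 · 3.7^-0.22)]^(1/0.5).
D = 112000 m.
2120^0.82 = 534.1
3.7^-0.22 = 0.7499
Denominator = 1.29 × 534.1 × 0.7499 = 516.7
D / 516.7 = 112000 / 516.7 = 216.8
v = 216.8^(1/0.5) = 216.8^2 = 47002 m/s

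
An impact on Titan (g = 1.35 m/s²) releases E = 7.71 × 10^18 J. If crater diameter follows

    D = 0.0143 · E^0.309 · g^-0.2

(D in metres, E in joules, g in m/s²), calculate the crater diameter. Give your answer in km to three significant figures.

D ≈ 9.23 km

E^0.309 = (7.71 × 10^18)^0.309 = 6.856 × 10^5
g^-0.2 = 1.35^-0.2 = 0.9417
D = 0.0143 × 6.856 × 10^5 × 0.9417 = 9233 m
   = 9.233 km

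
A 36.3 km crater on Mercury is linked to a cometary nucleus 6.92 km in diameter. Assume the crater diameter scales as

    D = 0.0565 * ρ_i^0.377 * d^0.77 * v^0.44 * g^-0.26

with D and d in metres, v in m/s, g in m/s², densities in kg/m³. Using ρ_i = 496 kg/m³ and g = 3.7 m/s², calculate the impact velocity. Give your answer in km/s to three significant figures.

v ≈ 32.0 km/s

Rearranging for v: v = [D / (0.0565 · 496^0.377 · 6920^0.77 · 3.7^-0.26)]^(1/0.44).
D = 36300 m.
496^0.377 = 10.38
6920^0.77 = 905.5
3.7^-0.26 = 0.7117
Denominator = 0.0565 × 10.38 × 905.5 × 0.7117 = 377.9
D / 377.9 = 36300 / 377.9 = 96.06
v = 96.06^(1/0.44) = 96.06^2.2727 = 32042 m/s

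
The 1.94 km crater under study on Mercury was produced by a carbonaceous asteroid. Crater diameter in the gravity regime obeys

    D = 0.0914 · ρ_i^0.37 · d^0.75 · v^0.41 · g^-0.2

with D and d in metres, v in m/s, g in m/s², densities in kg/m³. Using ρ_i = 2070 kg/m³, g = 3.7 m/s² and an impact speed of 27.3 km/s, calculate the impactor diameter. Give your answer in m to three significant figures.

d ≈ 72.4 m

Rearranging for d: d = [D / (0.0914 · 2070^0.37 · 27300^0.41 · 3.7^-0.2)]^(1/0.75).
D = 1940 m.
2070^0.37 = 16.86
27300^0.41 = 65.89
3.7^-0.2 = 0.7698
Denominator = 0.0914 × 16.86 × 65.89 × 0.7698 = 78.16
D / 78.16 = 1940 / 78.16 = 24.82
d = 24.82^(1/0.75) = 24.82^1.3333 = 72.39 m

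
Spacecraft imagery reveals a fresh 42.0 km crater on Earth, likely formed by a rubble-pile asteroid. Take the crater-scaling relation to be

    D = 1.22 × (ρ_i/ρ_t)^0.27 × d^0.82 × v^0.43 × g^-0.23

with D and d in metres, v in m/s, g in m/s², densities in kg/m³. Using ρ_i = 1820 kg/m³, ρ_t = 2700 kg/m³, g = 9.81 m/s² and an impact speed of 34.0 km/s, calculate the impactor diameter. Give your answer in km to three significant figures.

Rearranging for d: d = [D / (1.22 · (1820/2700)^0.27 · 34000^0.43 · 9.81^-0.23)]^(1/0.82).
D = 42000 m.
(1820/2700)^0.27 = 0.8990
34000^0.43 = 88.83
9.81^-0.23 = 0.5914
Denominator = 1.22 × 0.8990 × 88.83 × 0.5914 = 57.62
D / 57.62 = 42000 / 57.62 = 728.9
d = 728.9^(1/0.82) = 728.9^1.2195 = 3098 m

d ≈ 3.10 km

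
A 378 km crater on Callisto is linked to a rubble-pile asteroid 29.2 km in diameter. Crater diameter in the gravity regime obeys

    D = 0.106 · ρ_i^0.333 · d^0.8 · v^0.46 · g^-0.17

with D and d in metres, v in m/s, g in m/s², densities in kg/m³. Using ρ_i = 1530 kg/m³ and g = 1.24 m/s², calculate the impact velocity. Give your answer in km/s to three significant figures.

v ≈ 16.1 km/s

Rearranging for v: v = [D / (0.106 · 1530^0.333 · 29200^0.8 · 1.24^-0.17)]^(1/0.46).
D = 378000 m.
1530^0.333 = 11.49
29200^0.8 = 3735
1.24^-0.17 = 0.9641
Denominator = 0.106 × 11.49 × 3735 × 0.9641 = 4386
D / 4386 = 378000 / 4386 = 86.18
v = 86.18^(1/0.46) = 86.18^2.1739 = 16121 m/s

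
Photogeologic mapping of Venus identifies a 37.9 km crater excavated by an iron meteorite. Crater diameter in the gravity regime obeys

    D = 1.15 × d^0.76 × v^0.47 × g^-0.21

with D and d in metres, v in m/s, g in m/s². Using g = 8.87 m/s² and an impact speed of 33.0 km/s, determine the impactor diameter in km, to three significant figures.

Rearranging for d: d = [D / (1.15 · 33000^0.47 · 8.87^-0.21)]^(1/0.76).
D = 37900 m.
33000^0.47 = 133.0
8.87^-0.21 = 0.6323
Denominator = 1.15 × 133.0 × 0.6323 = 96.71
D / 96.71 = 37900 / 96.71 = 391.9
d = 391.9^(1/0.76) = 391.9^1.3158 = 2583 m

d ≈ 2.58 km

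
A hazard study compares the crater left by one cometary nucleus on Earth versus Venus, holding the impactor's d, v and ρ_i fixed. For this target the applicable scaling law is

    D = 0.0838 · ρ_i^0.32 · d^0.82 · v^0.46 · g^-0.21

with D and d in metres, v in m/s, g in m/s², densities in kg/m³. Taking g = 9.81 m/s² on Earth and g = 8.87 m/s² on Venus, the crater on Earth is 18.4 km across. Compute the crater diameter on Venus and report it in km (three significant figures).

All impactor-dependent factors cancel in the ratio, leaving D_Venus/D_Earth = (g_Venus/g_Earth)^-0.21.
(8.87/9.81)^-0.21 = 0.9042^-0.21 = 1.021
D_Venus = 1.021 × 18.4 km = 18.8 km

D ≈ 18.8 km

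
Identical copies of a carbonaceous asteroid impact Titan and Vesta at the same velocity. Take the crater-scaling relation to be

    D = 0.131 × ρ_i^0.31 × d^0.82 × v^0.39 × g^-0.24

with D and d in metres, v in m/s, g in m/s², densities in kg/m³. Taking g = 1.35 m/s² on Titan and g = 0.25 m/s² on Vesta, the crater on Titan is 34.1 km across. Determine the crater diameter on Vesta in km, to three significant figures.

D ≈ 51.1 km

All impactor-dependent factors cancel in the ratio, leaving D_Vesta/D_Titan = (g_Vesta/g_Titan)^-0.24.
(0.25/1.35)^-0.24 = 0.1852^-0.24 = 1.499
D_Vesta = 1.499 × 34.1 km = 51.1 km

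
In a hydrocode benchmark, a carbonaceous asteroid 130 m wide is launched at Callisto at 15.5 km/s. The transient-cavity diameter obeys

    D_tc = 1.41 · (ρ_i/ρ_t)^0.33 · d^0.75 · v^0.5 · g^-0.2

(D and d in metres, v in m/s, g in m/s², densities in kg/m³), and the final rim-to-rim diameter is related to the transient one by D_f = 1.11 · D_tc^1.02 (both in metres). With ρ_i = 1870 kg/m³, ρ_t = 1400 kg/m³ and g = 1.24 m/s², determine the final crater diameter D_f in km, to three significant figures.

D_f ≈ 9.44 km

v = 15500 m/s.
(ρ_i/ρ_t)^0.33 = (1870/1400)^0.33 = 1.100
d^0.75 = 130^0.75 = 38.50
v^0.5 = 15500^0.5 = 124.5
g^-0.2 = 1.24^-0.2 = 0.9579
D_tc = 1.41 × 1.100 × 38.50 × 124.5 × 0.9579 = 7121 m
D_f = 1.11 × (7121)^1.02 = 9439 m
     = 9.439 km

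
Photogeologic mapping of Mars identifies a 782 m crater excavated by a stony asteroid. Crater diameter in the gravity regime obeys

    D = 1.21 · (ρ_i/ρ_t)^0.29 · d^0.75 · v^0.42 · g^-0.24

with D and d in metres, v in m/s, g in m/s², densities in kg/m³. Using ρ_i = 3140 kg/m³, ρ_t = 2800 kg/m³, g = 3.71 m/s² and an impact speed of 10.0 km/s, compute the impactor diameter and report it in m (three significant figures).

d ≈ 46.8 m

Rearranging for d: d = [D / (1.21 · (3140/2800)^0.29 · 10000^0.42 · 3.71^-0.24)]^(1/0.75).
(3140/2800)^0.29 = 1.034
10000^0.42 = 47.86
3.71^-0.24 = 0.7300
Denominator = 1.21 × 1.034 × 47.86 × 0.7300 = 43.71
D / 43.71 = 782 / 43.71 = 17.89
d = 17.89^(1/0.75) = 17.89^1.3333 = 46.78 m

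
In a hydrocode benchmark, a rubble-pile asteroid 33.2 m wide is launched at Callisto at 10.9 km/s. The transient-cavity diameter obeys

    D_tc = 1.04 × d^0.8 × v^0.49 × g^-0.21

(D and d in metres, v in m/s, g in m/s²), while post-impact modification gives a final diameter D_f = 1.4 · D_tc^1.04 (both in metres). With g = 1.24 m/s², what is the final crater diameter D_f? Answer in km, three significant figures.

D_f ≈ 2.93 km

v = 10900 m/s.
d^0.8 = 33.2^0.8 = 16.48
v^0.49 = 10900^0.49 = 95.13
g^-0.21 = 1.24^-0.21 = 0.9558
D_tc = 1.04 × 16.48 × 95.13 × 0.9558 = 1558 m
D_f = 1.4 × (1558)^1.04 = 2927 m
     = 2.927 km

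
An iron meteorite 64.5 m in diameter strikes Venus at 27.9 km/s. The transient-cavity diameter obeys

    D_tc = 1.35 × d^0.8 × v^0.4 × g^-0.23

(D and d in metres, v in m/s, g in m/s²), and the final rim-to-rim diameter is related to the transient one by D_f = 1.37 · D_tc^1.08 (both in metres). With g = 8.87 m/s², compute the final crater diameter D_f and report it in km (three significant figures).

D_f ≈ 3.36 km

v = 27900 m/s.
d^0.8 = 64.5^0.8 = 28.03
v^0.4 = 27900^0.4 = 60.01
g^-0.23 = 8.87^-0.23 = 0.6053
D_tc = 1.35 × 28.03 × 60.01 × 0.6053 = 1375 m
D_f = 1.37 × (1375)^1.08 = 3358 m
     = 3.358 km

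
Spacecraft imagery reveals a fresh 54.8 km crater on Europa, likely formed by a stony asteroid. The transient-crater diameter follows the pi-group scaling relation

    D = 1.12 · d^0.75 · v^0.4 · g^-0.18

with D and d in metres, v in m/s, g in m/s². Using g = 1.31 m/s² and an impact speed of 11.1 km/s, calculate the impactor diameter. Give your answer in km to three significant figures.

d ≈ 13.3 km

Rearranging for d: d = [D / (1.12 · 11100^0.4 · 1.31^-0.18)]^(1/0.75).
D = 54800 m.
11100^0.4 = 41.51
1.31^-0.18 = 0.9526
Denominator = 1.12 × 41.51 × 0.9526 = 44.29
D / 44.29 = 54800 / 44.29 = 1237
d = 1237^(1/0.75) = 1237^1.3333 = 13276 m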